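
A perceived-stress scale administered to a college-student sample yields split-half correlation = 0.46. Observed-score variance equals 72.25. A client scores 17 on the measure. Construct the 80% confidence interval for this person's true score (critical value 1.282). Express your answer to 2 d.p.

[10.37, 23.63]

SD = √72.25 = 8.5000
Full-length reliability (Spearman-Brown) = 2(0.46)/(1+0.46) ≈ 0.6301
SEM = 8.5000*√(1 − 0.6301) ≈ 5.1694
1.282 * SEM ≈ 6.6272
CI = 17 ± 6.6272 → [10.3728, 23.6272]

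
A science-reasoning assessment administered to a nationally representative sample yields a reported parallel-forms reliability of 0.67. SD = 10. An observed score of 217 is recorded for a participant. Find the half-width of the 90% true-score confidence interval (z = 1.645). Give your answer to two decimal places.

SEM = 10.0000 × √(1 − 0.6700) = 10.0000 × √0.3300 ≈ 10.0000 × 0.5745 ≈ 5.7446
1.645 × SEM ≈ 9.4498

9.45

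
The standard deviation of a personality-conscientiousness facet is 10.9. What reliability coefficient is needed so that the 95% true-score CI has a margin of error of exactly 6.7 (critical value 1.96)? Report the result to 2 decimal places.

0.90

Required SEM = 6.7 / 1.96 ≈ 3.4184
Required reliability = 1 − (SEM/SD)² = 1 − 0.0984 ≈ 0.9016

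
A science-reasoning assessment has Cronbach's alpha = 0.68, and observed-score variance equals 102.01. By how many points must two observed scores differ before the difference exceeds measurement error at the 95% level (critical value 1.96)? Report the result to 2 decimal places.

SD = √102.01 ≈ 10.100
The standard error of measurement is 10.100×√(1 − 0.680) ≈ 10.100×0.566 ≈ 5.713.
SE_diff = √2 × SEM ≈ 8.080
Minimum reliable difference = 1.96 × SE_diff ≈ 1.96 × 8.080 ≈ 15.837

15.84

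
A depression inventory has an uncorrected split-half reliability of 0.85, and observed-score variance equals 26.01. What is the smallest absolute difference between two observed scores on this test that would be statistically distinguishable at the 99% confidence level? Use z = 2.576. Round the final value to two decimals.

5.29

SD = √26.01 = 5.100
Spearman-Brown: r = 2(0.85) / (1 + 0.85) = 1.700 / 1.850 ≈ 0.919
SEM = 5.100·√(1 − 0.919) ≈ 1.452
Standard error of the difference = 1.452·√2 ≈ 2.054
Minimum reliable difference = 2.576 · SE_diff ≈ 2.576 · 2.054 ≈ 5.290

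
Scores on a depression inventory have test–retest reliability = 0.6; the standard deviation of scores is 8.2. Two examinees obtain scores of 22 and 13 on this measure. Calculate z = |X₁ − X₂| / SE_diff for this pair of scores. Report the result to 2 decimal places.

1.23

SEM = 8.20000*√(1 − 0.60000) ≈ 5.18614
Standard error of the difference = 5.18614·√2 ≈ 7.33430
z = 9 / 7.33430 ≈ 1.22711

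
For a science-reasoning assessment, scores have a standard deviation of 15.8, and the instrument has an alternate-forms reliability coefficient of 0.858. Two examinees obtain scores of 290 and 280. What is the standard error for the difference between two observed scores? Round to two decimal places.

SEM = 15.8000×√(1 − 0.8580) ≈ 5.9539
SE_diff = SEM × √2 ≈ 5.9539 × 1.4142 ≈ 8.4201

8.42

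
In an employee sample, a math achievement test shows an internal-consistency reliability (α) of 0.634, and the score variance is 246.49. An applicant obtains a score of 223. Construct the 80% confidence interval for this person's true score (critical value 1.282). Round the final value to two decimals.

SD = √246.49 ≈ 15.7000
The standard error of measurement is 15.7000·√(1 − 0.6340) ≈ 15.7000·0.6050 ≈ 9.4982.
Half-width = 1.282·9.4982 ≈ 12.1767
80% CI: 223 ± 12.1767 = [210.8233, 235.1767]

[210.82, 235.18]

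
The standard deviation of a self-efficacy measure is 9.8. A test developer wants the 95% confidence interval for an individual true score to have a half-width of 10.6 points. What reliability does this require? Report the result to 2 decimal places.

0.70

Required SEM = 10.6 / 1.96 ≈ 5.4082
r = 1 − (SEM / SD)² = 1 − (5.4082 / 9.8)² ≈ 1 − 0.3045 ≈ 0.6955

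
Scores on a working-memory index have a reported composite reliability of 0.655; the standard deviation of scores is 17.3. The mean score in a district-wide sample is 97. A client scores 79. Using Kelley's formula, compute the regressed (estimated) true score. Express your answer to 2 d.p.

Estimated true score = 0.6550*79 + (1 − 0.6550)*97 ≈ 85.2100

85.21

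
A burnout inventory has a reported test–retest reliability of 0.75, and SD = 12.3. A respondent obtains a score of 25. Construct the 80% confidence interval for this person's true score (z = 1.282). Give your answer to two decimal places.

[17.12, 32.88]

The standard error of measurement is 12.300×√(1 − 0.750) ≈ 12.300×0.500 ≈ 6.150.
Half-width = 1.282×6.150 ≈ 7.884
Interval: (17.116, 32.884)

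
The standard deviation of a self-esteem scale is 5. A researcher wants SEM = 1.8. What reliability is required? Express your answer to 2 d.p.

0.87

r = 1 − (SEM / SD)² = 1 − (1.8000 / 5)² ≈ 1 − 0.1296 ≈ 0.8704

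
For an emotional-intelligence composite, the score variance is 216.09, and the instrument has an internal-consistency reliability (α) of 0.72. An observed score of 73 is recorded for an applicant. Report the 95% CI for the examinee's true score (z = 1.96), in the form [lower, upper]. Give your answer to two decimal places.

[57.75, 88.25]

SD = √216.09 = 14.700
SEM = 14.700 · √(1 − 0.720) = 14.700 · √0.280 ≈ 14.700 · 0.529 ≈ 7.779
1.96 · SEM ≈ 15.246
CI = 73 ± 15.246 → [57.754, 88.246]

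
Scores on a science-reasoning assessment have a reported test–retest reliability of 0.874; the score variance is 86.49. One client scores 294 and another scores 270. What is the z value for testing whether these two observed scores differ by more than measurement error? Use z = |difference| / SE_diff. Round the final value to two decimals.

5.14

SD = √86.49 ≃ 9.300
SEM = 9.300 · √(1 − 0.874) = 9.300 · √0.126 ≃ 9.300 · 0.355 ≃ 3.301
SE_diff = √2 · SEM ≃ 4.669
z = |294 − 270| / 4.669 = 24 / 4.669 ≃ 5.141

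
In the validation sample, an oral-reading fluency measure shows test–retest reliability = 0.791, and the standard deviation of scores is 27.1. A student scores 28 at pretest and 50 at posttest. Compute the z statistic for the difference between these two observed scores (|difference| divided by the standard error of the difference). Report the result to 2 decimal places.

1.26

SEM = 27.100 × √(1 − 0.791) = 27.100 × √0.209 ≈ 27.100 × 0.457 ≈ 12.389
SE_diff = SEM × √2 ≈ 12.389 × 1.414 ≈ 17.521
z = |28 − 50| / 17.521 = 22 / 17.521 ≈ 1.256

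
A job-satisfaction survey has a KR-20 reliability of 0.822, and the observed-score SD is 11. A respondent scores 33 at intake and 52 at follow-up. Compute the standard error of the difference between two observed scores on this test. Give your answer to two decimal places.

6.56

SEM = 11.000·√(1 − 0.822) ≈ 4.641
Standard error of the difference = 4.641·√2 ≈ 6.563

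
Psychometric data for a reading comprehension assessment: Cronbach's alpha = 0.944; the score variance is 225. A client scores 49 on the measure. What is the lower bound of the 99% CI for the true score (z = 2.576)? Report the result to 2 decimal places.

SD = √225 ≈ 15.000
SEM = 15.000×√(1 − 0.944) ≈ 3.550
Margin = 2.576 × 3.550 ≈ 9.144
Lower bound: 49 − 9.144 = 39.856

39.86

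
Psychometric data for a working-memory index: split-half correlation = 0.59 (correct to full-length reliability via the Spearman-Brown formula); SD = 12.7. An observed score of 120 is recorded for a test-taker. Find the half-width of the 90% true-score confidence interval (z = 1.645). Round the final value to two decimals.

Full-length reliability (Spearman-Brown) = 2(0.59)/(1+0.59) ≈ 0.7421
The standard error of measurement is 12.7000·√(1 − 0.7421) ≈ 12.7000·0.5078 ≈ 6.4491.
1.645 · SEM ≈ 10.6087

10.61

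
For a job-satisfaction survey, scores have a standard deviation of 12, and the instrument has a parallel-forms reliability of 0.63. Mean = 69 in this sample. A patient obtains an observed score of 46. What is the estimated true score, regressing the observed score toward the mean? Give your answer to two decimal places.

Estimated true score = 0.630×46 + (1 − 0.630)×69 ≈ 54.510

54.51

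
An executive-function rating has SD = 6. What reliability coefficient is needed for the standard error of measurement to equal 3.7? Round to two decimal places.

0.62

Required reliability = 1 − (SEM/SD)² = 1 − 0.380 ≈ 0.620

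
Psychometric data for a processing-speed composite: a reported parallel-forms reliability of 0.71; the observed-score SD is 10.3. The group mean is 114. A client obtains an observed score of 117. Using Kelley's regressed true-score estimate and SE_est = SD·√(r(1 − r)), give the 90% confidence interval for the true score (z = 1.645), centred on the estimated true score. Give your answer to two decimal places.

[108.44, 123.82]

T̂ = r·X + (1 − r)·M = 0.710×117 + 0.290×114 = 83.070 + 33.060 ≈ 116.130
SE_est = SD × √(r(1 − r)) = 10.300 × √0.206 ≈ 10.300 × 0.454 ≈ 4.674
CI = 116.130 ± 1.645 × 4.674 → [108.442, 123.818]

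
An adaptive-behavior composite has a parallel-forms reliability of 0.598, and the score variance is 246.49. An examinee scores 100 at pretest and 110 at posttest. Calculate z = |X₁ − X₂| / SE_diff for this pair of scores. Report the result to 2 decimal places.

0.71

SD = √246.49 ≈ 15.7000
SEM = 15.7000 * √(1 − 0.5980) = 15.7000 * √0.4020 ≈ 15.7000 * 0.6340 ≈ 9.9543
SE_diff = √2 * SEM ≈ 14.0776
z = |100 − 110| / 14.0776 = 10 / 14.0776 ≈ 0.7103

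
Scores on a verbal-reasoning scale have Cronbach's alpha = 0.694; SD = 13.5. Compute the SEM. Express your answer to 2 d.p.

7.47

SEM = 13.500*√(1 − 0.694) ≈ 7.468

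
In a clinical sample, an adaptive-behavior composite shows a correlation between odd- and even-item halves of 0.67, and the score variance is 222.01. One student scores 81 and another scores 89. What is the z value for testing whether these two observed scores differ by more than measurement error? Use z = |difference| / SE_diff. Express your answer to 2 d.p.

0.85

σ = 222.01^(1/2) = 14.9000
Full-length reliability (Spearman-Brown) = 2(0.67)/(1+0.67) ≈ 0.8024
SEM = 14.9000 * √(1 − 0.8024) = 14.9000 * √0.1976 ≈ 14.9000 * 0.4445 ≈ 6.6235
Standard error of the difference = 6.6235·√2 ≈ 9.3670
z = 8 / 9.3670 ≈ 0.8541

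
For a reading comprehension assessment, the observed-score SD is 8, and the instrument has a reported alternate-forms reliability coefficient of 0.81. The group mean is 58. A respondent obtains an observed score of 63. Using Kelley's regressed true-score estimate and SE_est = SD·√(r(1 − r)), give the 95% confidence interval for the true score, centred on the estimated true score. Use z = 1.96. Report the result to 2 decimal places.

T̂ = r·X + (1 − r)·M = 0.8100*63 + 0.1900*58 = 51.0300 + 11.0200 ≈ 62.0500
SE_est = 8.0000·√[r(1 − r)] ≈ 3.1384
CI = 62.0500 ± 1.96 * 3.1384 → [55.8987, 68.2013]

[55.90, 68.20]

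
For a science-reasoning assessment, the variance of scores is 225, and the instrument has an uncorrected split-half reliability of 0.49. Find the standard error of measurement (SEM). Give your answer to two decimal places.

8.78

SD = √225 = 15.000
Spearman-Brown: r = 2(0.49) / (1 + 0.49) = 0.980 / 1.490 ≃ 0.658
The standard error of measurement is 15.000*√(1 − 0.658) ≃ 15.000*0.585 ≃ 8.776.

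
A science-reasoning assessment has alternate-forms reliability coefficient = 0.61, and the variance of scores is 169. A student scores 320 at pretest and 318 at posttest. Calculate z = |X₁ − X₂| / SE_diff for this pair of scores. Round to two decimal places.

0.17

σ = 169^(1/2) = 13.000
SEM = 13.000×√(1 − 0.610) ≃ 8.118
SE_diff = √2 × SEM ≃ 11.481
z = 2 / 11.481 ≃ 0.174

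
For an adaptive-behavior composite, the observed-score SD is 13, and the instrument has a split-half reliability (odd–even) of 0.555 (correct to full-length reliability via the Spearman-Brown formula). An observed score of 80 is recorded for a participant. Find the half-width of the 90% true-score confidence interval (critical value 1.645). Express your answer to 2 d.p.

11.44

Spearman-Brown: r = 2(0.555) / (1 + 0.555) = 1.110 / 1.555 ≈ 0.714
SEM = 13.000·√(1 − 0.714) ≈ 6.954
Half-width = 1.645·6.954 ≈ 11.440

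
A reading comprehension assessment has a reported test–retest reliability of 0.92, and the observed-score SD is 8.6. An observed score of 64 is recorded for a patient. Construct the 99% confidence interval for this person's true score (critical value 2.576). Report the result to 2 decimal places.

[57.73, 70.27]

The standard error of measurement is 8.600·√(1 − 0.920) ≈ 8.600·0.283 ≈ 2.432.
2.576 · SEM ≈ 6.266
99% CI: 64 ± 6.266 = [57.734, 70.266]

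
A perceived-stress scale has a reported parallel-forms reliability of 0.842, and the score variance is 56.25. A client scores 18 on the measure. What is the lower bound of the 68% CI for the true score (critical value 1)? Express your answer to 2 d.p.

SD = √56.25 = 7.5000
SEM = 7.5000 · √(1 − 0.8420) = 7.5000 · √0.1580 ≃ 7.5000 · 0.3975 ≃ 2.9812
Half-width = 1·2.9812 ≃ 2.9812
Lower bound: 18 − 2.9812 = 15.0188

15.02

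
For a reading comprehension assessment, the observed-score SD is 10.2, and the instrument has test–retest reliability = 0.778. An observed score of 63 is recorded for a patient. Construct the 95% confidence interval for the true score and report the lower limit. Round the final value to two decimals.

SEM = 10.200 · √(1 − 0.778) = 10.200 · √0.222 ≈ 10.200 · 0.471 ≈ 4.806
1.96 · SEM ≈ 9.420
Lower limit = 63 − 9.420 ≈ 53.580

53.58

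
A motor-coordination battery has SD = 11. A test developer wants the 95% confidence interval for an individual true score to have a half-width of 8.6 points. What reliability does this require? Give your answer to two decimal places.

0.84

SEM needed = half-width / z = 8.6/1.96 ≈ 4.3878
r = 1 − (SEM / SD)² = 1 − (4.3878 / 11)² ≈ 1 − 0.1591 ≈ 0.8409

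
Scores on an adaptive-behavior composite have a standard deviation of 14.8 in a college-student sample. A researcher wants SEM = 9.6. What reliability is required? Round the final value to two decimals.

Required reliability = 1 − (SEM/SD)² = 1 − 0.421 ≈ 0.579

0.58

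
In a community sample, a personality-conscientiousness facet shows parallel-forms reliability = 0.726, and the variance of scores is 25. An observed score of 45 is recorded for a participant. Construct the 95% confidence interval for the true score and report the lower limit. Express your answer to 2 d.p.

σ = 25^(1/2) = 5.00000
SEM = 5.00000*√(1 − 0.72600) ≈ 2.61725
Margin = 1.96 * 2.61725 ≈ 5.12981
Lower limit = 45 − 5.12981 ≈ 39.87019

39.87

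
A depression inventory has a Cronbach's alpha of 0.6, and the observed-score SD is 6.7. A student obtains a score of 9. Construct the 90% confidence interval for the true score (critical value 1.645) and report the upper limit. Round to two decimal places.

15.97

SEM = 6.700·√(1 − 0.600) ≈ 4.237
1.645 · SEM ≈ 6.971
Upper limit = 9 + 6.971 ≈ 15.971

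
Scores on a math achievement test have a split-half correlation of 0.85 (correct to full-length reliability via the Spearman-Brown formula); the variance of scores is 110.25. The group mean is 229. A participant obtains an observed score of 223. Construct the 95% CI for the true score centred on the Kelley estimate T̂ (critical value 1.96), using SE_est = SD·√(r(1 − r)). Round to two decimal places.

[217.87, 229.10]

SD = √110.25 ≈ 10.500
Spearman-Brown: r = 2(0.85) / (1 + 0.85) = 1.700 / 1.850 ≈ 0.919
T̂ = 0.919(223) + 0.081(229) ≈ 223.486
SE_est = SD * √(r(1 − r)) = 10.500 * √0.075 ≈ 10.500 * 0.273 ≈ 2.866
95% CI: 223.486 ± 5.618 ≈ (217.869, 229.104)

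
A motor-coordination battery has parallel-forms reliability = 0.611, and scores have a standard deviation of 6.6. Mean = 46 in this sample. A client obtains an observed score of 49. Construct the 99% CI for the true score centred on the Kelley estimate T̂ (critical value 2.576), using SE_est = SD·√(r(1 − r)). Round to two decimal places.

[39.54, 56.12]

T̂ = r·X + (1 − r)·M = 0.61100·49 + 0.38900·46 = 29.93900 + 17.89400 ≈ 47.83300
SE_est = 6.60000·√(0.61100·0.38900) ≈ 3.21765
99% CI: 47.83300 ± 8.28868 ≈ (39.54432, 56.12168)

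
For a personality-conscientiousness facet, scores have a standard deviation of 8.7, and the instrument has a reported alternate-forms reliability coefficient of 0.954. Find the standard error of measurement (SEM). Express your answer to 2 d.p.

SEM = 8.7000 × √(1 − 0.9540) = 8.7000 × √0.0460 ≈ 8.7000 × 0.2145 ≈ 1.8659

1.87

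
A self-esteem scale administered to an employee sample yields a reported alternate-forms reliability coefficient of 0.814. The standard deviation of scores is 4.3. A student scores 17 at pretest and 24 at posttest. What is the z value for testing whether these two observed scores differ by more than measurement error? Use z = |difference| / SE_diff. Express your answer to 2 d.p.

The standard error of measurement is 4.3000×√(1 − 0.8140) ≈ 4.3000×0.4313 ≈ 1.8545.
SE_diff = √2 × SEM ≈ 2.6226
z = 7 / 2.6226 ≈ 2.6691

2.67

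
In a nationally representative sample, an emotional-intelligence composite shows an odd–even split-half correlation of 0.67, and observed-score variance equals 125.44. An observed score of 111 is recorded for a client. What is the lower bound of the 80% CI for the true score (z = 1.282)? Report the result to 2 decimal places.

SD = √125.44 = 11.2000
r_full = 2·0.67 / (1 + 0.67) ≈ 0.8024
SEM = 11.2000 × √(1 − 0.8024) = 11.2000 × √0.1976 ≈ 11.2000 × 0.4445 ≈ 4.9787
Half-width = 1.282×4.9787 ≈ 6.3827
Lower bound: 111 − 6.3827 = 104.6173

104.62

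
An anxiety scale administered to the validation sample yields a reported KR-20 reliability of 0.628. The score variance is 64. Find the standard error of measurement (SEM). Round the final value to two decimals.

SD = √64 ≈ 8.00000
SEM = 8.00000*√(1 − 0.62800) ≈ 4.87934

4.88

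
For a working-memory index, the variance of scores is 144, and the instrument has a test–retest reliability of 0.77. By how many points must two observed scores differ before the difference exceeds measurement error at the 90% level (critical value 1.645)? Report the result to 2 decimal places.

SD = √144 = 12.0000
SEM = 12.0000 * √(1 − 0.7700) = 12.0000 * √0.2300 ≈ 12.0000 * 0.4796 ≈ 5.7550
SE_diff = SEM * √2 ≈ 5.7550 * 1.4142 ≈ 8.1388
Smallest detectable difference = 1.645*8.1388 ≈ 13.3883

13.39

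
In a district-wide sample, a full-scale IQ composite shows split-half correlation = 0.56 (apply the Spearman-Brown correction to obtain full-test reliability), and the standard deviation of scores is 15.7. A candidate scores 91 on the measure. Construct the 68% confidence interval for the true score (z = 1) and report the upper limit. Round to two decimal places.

99.34

Full-length reliability (Spearman-Brown) = 2(0.56)/(1+0.56) ≃ 0.71795
The standard error of measurement is 15.70000×√(1 − 0.71795) ≃ 15.70000×0.53109 ≃ 8.33803.
1 × SEM ≃ 8.33803
Upper limit = 91 + 8.33803 ≃ 99.33803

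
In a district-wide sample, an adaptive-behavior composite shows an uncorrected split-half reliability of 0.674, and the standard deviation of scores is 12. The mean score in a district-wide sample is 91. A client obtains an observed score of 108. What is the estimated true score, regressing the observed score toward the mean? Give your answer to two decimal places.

104.69

Spearman-Brown: r = 2(0.674) / (1 + 0.674) = 1.3480 / 1.6740 ≈ 0.8053
Estimated true score = 0.8053·108 + (1 − 0.8053)·91 ≈ 104.6894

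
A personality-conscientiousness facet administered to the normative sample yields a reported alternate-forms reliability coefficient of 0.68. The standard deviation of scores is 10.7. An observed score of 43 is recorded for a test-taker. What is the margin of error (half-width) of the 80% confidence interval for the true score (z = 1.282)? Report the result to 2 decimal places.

7.76

The standard error of measurement is 10.700·√(1 − 0.680) ≈ 10.700·0.566 ≈ 6.053.
Margin = 1.282 · 6.053 ≈ 7.760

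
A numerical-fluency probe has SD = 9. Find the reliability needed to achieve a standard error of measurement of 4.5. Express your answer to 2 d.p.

0.75

r = 1 − (4.500/9)² ≈ 1 − 0.250 ≈ 0.750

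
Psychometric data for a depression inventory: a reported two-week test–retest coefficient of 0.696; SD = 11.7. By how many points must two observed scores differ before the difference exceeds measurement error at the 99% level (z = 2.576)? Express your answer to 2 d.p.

23.50

The standard error of measurement is 11.70000·√(1 − 0.69600) ≈ 11.70000·0.55136 ≈ 6.45093.
Standard error of the difference = 6.45093·√2 ≈ 9.12300
Minimum reliable difference = 2.576 · SE_diff ≈ 2.576 · 9.12300 ≈ 23.50085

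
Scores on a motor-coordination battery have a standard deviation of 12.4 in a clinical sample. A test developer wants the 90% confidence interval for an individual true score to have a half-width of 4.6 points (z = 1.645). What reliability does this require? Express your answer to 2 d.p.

0.95

SEM needed = half-width / z = 4.6/1.645 ≃ 2.7964
Required reliability = 1 − (SEM/SD)² = 1 − 0.0509 ≃ 0.9491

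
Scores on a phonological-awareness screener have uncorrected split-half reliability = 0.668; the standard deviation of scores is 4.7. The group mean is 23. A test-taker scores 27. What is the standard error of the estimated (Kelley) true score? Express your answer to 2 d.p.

1.88

r_full = 2·0.668 / (1 + 0.668) ≈ 0.801
SE_est = SD * √(r(1 − r)) = 4.700 * √0.159 ≈ 4.700 * 0.399 ≈ 1.877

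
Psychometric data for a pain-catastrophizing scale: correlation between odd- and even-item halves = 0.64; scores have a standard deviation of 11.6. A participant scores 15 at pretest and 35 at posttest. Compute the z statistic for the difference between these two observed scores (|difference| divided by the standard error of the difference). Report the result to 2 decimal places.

2.60

Spearman-Brown: r = 2(0.64) / (1 + 0.64) = 1.2800 / 1.6400 ≃ 0.7805
SEM = 11.6000 · √(1 − 0.7805) = 11.6000 · √0.2195 ≃ 11.6000 · 0.4685 ≃ 5.4348
Standard error of the difference = 5.4348·√2 ≃ 7.6860
z = 20 / 7.6860 ≃ 2.6021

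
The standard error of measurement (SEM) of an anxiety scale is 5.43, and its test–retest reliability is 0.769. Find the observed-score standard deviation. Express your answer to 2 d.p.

SD = SEM / √(1 − r) = 5.43 / √0.23100 ≈ 5.43 / 0.48062 ≈ 11.29780

11.30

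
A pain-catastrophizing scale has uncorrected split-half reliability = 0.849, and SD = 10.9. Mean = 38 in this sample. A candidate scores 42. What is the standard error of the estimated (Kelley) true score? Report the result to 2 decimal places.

2.99

r_full = 2·0.849 / (1 + 0.849) ≈ 0.918
SE_est = SD × √(r(1 − r)) = 10.900 × √0.075 ≈ 10.900 × 0.274 ≈ 2.985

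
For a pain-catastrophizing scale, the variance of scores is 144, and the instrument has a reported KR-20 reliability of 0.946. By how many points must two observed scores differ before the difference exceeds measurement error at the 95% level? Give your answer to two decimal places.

SD = √144 = 12.000
SEM = 12.000 · √(1 − 0.946) = 12.000 · √0.054 ≃ 12.000 · 0.232 ≃ 2.789
Standard error of the difference = 2.789·√2 ≃ 3.944
Smallest detectable difference = 1.96·3.944 ≃ 7.729

7.73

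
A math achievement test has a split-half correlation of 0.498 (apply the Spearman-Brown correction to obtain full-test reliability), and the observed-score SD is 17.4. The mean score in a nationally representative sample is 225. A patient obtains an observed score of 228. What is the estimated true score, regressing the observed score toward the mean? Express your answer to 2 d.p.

226.99

Spearman-Brown: r = 2(0.498) / (1 + 0.498) = 0.99600 / 1.49800 ≈ 0.66489
T̂ = 0.66489(228) + 0.33511(225) ≈ 226.99466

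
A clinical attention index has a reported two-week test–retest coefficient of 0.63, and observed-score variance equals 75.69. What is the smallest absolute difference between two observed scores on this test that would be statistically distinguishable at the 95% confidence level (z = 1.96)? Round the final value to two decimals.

14.67

SD = √75.69 ≈ 8.700
SEM = 8.700 · √(1 − 0.630) = 8.700 · √0.370 ≈ 8.700 · 0.608 ≈ 5.292
Standard error of the difference = 5.292·√2 ≈ 7.484
Minimum reliable difference = 1.96 · SE_diff ≈ 1.96 · 7.484 ≈ 14.669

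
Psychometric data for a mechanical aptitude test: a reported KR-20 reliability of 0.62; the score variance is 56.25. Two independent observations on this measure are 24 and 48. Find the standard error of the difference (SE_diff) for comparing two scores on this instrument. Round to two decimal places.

σ = 56.25^(1/2) = 7.500
SEM = 7.500*√(1 − 0.620) ≈ 4.623
SE_diff = √2 * SEM ≈ 6.538

6.54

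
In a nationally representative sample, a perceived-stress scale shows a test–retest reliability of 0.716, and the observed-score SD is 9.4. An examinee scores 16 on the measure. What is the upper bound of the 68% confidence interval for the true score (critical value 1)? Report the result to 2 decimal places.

SEM = 9.40000*√(1 − 0.71600) ≃ 5.00942
1 * SEM ≃ 5.00942
Upper limit = 16 + 5.00942 ≃ 21.00942

21.01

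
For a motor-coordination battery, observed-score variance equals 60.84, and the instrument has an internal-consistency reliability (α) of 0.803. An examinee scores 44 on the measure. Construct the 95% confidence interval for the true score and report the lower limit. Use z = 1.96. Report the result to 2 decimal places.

SD = √60.84 ≈ 7.800
SEM = 7.800 * √(1 − 0.803) = 7.800 * √0.197 ≈ 7.800 * 0.444 ≈ 3.462
Margin = 1.96 * 3.462 ≈ 6.786
Lower bound: 44 − 6.786 = 37.214

37.21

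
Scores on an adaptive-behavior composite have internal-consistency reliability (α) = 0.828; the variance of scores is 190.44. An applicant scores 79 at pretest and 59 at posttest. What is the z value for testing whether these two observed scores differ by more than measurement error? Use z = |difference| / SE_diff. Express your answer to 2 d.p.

2.47

σ = 190.44^(1/2) = 13.800
The standard error of measurement is 13.800·√(1 − 0.828) ≈ 13.800·0.415 ≈ 5.723.
Standard error of the difference = 5.723·√2 ≈ 8.094
z = 20 / 8.094 ≈ 2.471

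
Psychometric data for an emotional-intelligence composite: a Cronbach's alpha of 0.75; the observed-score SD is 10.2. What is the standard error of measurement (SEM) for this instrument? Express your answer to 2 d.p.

5.10

SEM = 10.200 * √(1 − 0.750) = 10.200 * √0.250 ≈ 10.200 * 0.500 ≈ 5.100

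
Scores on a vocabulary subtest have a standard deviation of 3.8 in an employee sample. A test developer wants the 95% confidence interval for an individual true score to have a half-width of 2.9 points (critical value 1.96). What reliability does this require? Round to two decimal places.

SEM needed = half-width / z = 2.9/1.96 ≈ 1.4796
r = 1 − (SEM / SD)² = 1 − (1.4796 / 3.8)² ≈ 1 − 0.1516 ≈ 0.8484

0.85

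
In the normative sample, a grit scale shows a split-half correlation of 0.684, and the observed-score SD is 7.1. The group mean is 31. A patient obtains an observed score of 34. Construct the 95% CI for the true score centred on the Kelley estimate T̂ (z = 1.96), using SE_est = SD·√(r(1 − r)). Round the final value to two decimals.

[28.00, 38.87]

Full-length reliability (Spearman-Brown) = 2(0.684)/(1+0.684) ≈ 0.812
T̂ = 0.812(34) + 0.188(31) ≈ 33.437
SE_est = SD × √(r(1 − r)) = 7.100 × √0.152 ≈ 7.100 × 0.390 ≈ 2.772
95% CI: 33.437 ± 5.433 ≈ (28.004, 38.870)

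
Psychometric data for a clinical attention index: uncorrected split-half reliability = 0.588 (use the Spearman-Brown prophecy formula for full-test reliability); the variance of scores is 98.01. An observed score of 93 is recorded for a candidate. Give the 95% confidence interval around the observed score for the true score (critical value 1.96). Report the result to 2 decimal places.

[83.12, 102.88]

σ = 98.01^(1/2) = 9.900
Spearman-Brown: r = 2(0.588) / (1 + 0.588) = 1.176 / 1.588 ≈ 0.741
SEM = 9.900 × √(1 − 0.741) = 9.900 × √0.259 ≈ 9.900 × 0.509 ≈ 5.043
1.96 × SEM ≈ 9.884
95% CI: 93 ± 9.884 = [83.116, 102.884]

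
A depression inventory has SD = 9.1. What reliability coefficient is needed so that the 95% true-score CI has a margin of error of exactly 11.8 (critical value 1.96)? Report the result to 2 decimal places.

Required SEM = 11.8 / 1.96 ≈ 6.020
r = 1 − (SEM / SD)² = 1 − (6.020 / 9.1)² ≈ 1 − 0.438 ≈ 0.562

0.56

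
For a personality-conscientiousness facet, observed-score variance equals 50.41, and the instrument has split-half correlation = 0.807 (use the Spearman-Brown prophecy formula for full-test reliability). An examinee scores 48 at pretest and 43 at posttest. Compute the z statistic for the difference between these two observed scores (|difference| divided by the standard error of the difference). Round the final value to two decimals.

1.52

SD = √50.41 = 7.100
r_full = 2·0.807 / (1 + 0.807) ≈ 0.893
The standard error of measurement is 7.100*√(1 − 0.893) ≈ 7.100*0.327 ≈ 2.320.
Standard error of the difference = 2.320·√2 ≈ 3.282
z = |48 − 43| / 3.282 = 5 / 3.282 ≈ 1.524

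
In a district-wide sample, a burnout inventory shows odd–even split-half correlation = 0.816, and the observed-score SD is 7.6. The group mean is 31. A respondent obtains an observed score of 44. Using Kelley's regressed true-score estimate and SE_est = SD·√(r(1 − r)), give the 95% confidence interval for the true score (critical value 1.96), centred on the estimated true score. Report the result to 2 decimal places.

[38.19, 47.18]

r_full = 2·0.816 / (1 + 0.816) ≈ 0.8987
Estimated true score = 0.8987·44 + (1 − 0.8987)·31 ≈ 42.6828
SE_est = SD · √(r(1 − r)) = 7.6000 · √0.0911 ≈ 7.6000 · 0.3018 ≈ 2.2933
CI = 42.6828 ± 1.96 · 2.2933 → [38.1879, 47.1777]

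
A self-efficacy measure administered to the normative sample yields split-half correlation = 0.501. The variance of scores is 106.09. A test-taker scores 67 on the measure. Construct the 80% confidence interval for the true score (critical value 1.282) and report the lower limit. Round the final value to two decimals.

59.39

SD = √106.09 ≈ 10.30000
Spearman-Brown: r = 2(0.501) / (1 + 0.501) = 1.00200 / 1.50100 ≈ 0.66755
SEM = 10.30000 * √(1 − 0.66755) = 10.30000 * √0.33245 ≈ 10.30000 * 0.57658 ≈ 5.93878
1.282 * SEM ≈ 7.61351
Lower bound: 67 − 7.61351 = 59.38649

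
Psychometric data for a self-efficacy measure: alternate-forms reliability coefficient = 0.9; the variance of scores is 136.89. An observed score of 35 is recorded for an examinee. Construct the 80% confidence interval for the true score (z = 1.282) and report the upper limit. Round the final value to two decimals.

σ = 136.89^(1/2) = 11.700
SEM = 11.700 · √(1 − 0.900) = 11.700 · √0.100 ≈ 11.700 · 0.316 ≈ 3.700
Margin = 1.282 · 3.700 ≈ 4.743
Upper limit = 35 + 4.743 ≈ 39.743

39.74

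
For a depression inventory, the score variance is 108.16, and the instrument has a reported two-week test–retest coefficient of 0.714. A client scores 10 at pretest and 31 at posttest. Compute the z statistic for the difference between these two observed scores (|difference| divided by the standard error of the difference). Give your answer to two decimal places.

σ = 108.16^(1/2) = 10.4000
SEM = 10.4000·√(1 − 0.7140) ≈ 5.5618
SE_diff = √2 · SEM ≈ 7.8656
z = |10 − 31| / 7.8656 = 21 / 7.8656 ≈ 2.6699

2.67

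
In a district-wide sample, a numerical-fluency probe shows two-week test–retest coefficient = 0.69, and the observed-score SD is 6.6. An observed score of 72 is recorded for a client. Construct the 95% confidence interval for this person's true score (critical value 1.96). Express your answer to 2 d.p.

SEM = 6.60000 × √(1 − 0.69000) = 6.60000 × √0.31000 ≃ 6.60000 × 0.55678 ≃ 3.67472
1.96 × SEM ≃ 7.20246
95% CI: 72 ± 7.20246 = [64.79754, 79.20246]

[64.80, 79.20]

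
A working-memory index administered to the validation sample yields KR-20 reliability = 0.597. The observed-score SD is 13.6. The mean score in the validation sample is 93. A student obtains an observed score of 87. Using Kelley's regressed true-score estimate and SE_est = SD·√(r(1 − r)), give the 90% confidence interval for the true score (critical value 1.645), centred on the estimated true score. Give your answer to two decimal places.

[78.44, 100.39]

T̂ = 0.59700(87) + 0.40300(93) ≈ 89.41800
SE_est = SD · √(r(1 − r)) = 13.60000 · √0.24059 ≈ 13.60000 · 0.49050 ≈ 6.67081
CI = 89.41800 ± 1.645 · 6.67081 → [78.44452, 100.39148]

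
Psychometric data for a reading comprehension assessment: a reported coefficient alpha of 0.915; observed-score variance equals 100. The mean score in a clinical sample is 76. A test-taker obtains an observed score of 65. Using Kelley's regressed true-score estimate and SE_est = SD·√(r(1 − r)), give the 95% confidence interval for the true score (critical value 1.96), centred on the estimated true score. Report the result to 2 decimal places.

σ = 100^(1/2) = 10.0000
T̂ = 0.9150(65) + 0.0850(76) ≈ 65.9350
SE_est = SD × √(r(1 − r)) = 10.0000 × √0.0778 ≈ 10.0000 × 0.2789 ≈ 2.7888
CI = 65.9350 ± 1.96 × 2.7888 → [60.4689, 71.4011]

[60.47, 71.40]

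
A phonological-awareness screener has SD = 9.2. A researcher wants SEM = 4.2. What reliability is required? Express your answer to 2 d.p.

Required reliability = 1 − (SEM/SD)² = 1 − 0.20841 ≈ 0.79159

0.79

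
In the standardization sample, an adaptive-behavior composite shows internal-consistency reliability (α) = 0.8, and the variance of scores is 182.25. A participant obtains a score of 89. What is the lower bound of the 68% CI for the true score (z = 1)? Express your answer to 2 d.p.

σ = 182.25^(1/2) = 13.50000
SEM = 13.50000×√(1 − 0.80000) ≈ 6.03738
Half-width = 1×6.03738 ≈ 6.03738
Lower bound: 89 − 6.03738 = 82.96262

82.96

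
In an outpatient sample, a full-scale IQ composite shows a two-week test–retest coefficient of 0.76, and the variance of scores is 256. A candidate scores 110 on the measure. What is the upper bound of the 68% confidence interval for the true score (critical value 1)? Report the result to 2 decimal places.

SD = √256 = 16.00000
The standard error of measurement is 16.00000×√(1 − 0.76000) ≈ 16.00000×0.48990 ≈ 7.83837.
Half-width = 1×7.83837 ≈ 7.83837
Upper bound: 110 + 7.83837 = 117.83837

117.84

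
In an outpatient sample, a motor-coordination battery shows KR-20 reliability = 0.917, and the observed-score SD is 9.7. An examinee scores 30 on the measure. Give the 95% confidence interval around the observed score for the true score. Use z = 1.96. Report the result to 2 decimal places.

SEM = 9.7000 × √(1 − 0.9170) = 9.7000 × √0.0830 ≃ 9.7000 × 0.2881 ≃ 2.7945
1.96 × SEM ≃ 5.4773
Interval: (24.5227, 35.4773)

[24.52, 35.48]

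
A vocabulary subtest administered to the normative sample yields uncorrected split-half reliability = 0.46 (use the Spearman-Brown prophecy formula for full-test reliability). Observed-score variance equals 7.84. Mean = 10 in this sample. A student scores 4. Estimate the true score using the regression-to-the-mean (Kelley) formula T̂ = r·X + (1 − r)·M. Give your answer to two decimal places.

Spearman-Brown: r = 2(0.46) / (1 + 0.46) = 0.92000 / 1.46000 ≈ 0.63014
T̂ = r·X + (1 − r)·M = 0.63014×4 + 0.36986×10 ≈ 2.52055 + 3.69863 ≈ 6.21918

6.22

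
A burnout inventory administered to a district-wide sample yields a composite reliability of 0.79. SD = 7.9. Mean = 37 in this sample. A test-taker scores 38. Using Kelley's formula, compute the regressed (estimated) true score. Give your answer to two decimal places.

Estimated true score = 0.7900*38 + (1 − 0.7900)*37 ≈ 37.7900

37.79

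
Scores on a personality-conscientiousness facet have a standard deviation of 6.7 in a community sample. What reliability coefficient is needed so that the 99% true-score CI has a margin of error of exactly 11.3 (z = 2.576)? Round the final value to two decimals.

0.57

Required SEM = 11.3 / 2.576 ≈ 4.38665
Required reliability = 1 − (SEM/SD)² = 1 − 0.42866 ≈ 0.57134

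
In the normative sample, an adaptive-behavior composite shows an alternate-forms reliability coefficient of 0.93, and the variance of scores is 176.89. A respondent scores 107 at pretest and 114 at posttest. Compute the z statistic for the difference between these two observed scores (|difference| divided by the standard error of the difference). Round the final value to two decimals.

σ = 176.89^(1/2) = 13.300
The standard error of measurement is 13.300×√(1 − 0.930) ≈ 13.300×0.265 ≈ 3.519.
Standard error of the difference = 3.519·√2 ≈ 4.976
z = |107 − 114| / 4.976 = 7 / 4.976 ≈ 1.407

1.41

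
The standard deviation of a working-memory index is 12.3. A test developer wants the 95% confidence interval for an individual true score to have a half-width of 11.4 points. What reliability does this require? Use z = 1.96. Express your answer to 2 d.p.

0.78

Required SEM = 11.4 / 1.96 ≈ 5.816
Required reliability = 1 − (SEM/SD)² = 1 − 0.224 ≈ 0.776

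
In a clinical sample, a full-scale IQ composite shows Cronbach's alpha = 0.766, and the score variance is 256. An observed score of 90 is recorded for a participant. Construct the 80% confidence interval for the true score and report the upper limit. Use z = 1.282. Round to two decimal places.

99.92

SD = √256 ≈ 16.0000
The standard error of measurement is 16.0000·√(1 − 0.7660) ≈ 16.0000·0.4837 ≈ 7.7398.
Half-width = 1.282·7.7398 ≈ 9.9224
Upper limit = 90 + 9.9224 ≈ 99.9224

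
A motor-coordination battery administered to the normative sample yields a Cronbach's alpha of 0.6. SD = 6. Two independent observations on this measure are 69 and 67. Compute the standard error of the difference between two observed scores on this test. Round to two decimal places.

SEM = 6.000*√(1 − 0.600) ≈ 3.795
Standard error of the difference = 3.795·√2 ≈ 5.367

5.37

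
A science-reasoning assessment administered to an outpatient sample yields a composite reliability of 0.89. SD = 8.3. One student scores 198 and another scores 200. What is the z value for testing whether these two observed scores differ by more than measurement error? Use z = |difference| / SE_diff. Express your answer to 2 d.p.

0.51

SEM = 8.3000 × √(1 − 0.8900) = 8.3000 × √0.1100 ≈ 8.3000 × 0.3317 ≈ 2.7528
Standard error of the difference = 2.7528·√2 ≈ 3.8930
z = 2 / 3.8930 ≈ 0.5137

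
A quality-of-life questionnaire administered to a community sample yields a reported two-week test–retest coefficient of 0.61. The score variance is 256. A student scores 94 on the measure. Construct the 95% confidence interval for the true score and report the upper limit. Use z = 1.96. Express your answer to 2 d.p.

113.58

σ = 256^(1/2) = 16.000
SEM = 16.000·√(1 − 0.610) ≈ 9.992
Half-width = 1.96·9.992 ≈ 19.584
Upper limit = 94 + 19.584 ≈ 113.584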